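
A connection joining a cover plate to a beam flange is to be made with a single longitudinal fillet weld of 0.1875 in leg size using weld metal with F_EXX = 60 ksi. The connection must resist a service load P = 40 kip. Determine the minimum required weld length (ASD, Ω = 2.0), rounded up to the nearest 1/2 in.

L = 17 in

Throat t_e = 0.707 × 0.1875 = 0.1326 in.
r_n/Ω = (0.6 × 60 × 0.1326) / 2.0 = 2.386 kip/in.
L_req = P / (r_n/Ω) = 40 / 2.386 = 16.76 in total.
Round up → use L = 17 in.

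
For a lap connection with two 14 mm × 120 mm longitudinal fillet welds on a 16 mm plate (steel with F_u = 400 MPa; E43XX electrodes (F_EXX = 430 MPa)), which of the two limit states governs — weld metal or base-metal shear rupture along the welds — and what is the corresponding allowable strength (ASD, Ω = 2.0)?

t_e = 0.707 × 14 = 9.898 mm; L = 240 mm.
Weld metal: R_n/Ω = (1/2.0) × 0.6 × 430 × 9.898 × 240 × 10⁻³ = 306.4 kN.
Base metal (shear rupture): R_n/Ω = (1/2.0) × 0.6 × 400 × 16 × 240 × 10⁻³ = 460.8 kN.
Governing: weld metal.

R_n/Ω ≈ 306 kN (weld metal governs)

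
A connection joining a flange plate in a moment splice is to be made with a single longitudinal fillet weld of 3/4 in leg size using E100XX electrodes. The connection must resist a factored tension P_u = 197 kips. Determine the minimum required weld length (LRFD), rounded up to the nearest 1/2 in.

E100XX → F_EXX = 100 ksi.
Throat t_e = 0.707 × 0.75 = 0.5302 in.
φr_n = 0.75 × 0.6 × 100 × 0.5302 = 23.86 kips/in.
L_req = P_u / φr_n = 197 / 23.86 = 8.256 in total.
Round up → use L = 8.5 in.

L = 8.5 in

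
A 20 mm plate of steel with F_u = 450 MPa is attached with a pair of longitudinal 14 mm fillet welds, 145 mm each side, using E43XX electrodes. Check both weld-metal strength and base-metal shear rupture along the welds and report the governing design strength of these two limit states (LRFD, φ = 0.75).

E43XX → F_EXX = 430 MPa.
t_e = 0.707 × 14 = 9.898 mm; L = 290 mm.
Weld metal: φR_n = 0.75 × 0.6 × 430 × 9.898 × 290 × 10⁻³ = 555.4 kN.
Base metal (shear rupture): φR_n = 0.75 × 0.6 × 450 × 20 × 290 × 10⁻³ = 1174 kN.
Governing: weld metal.

φR_n ≈ 555 kN (weld metal governs)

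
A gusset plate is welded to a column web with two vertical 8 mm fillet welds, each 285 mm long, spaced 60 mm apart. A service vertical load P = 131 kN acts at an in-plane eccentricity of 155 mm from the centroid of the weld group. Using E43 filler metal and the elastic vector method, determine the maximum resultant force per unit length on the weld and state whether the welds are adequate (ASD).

E43XX → F_EXX = 430 MPa.
Total weld length L_w = 570 mm. Treat welds as unit-width lines.
Polar moment about centroid: J = 2[d³/12 + d(b/2)²] = 2[285³/12 + 285×30²] = 4371000 mm³.
Direct shear f_v = P/L_w = 131×10³ / 570 = 229.8 N/mm (vertical).
Torsion M = P·e = 131×10³ × 155 = 20305000 N·mm.
Critical point at (x, y) = (30, 142.5) from centroid. f_tx = M·y/J = 661.9 N/mm; f_ty = M·x/J = 139.4 N/mm.
Resultant f_max = √[f_tx² + (f_v + f_ty)²] = √[661.9² + (229.8 + 139.4)²] = 757.9 N/mm.
Capacity per unit length: r_n/Ω = (1/2.0) × 0.6 × 430 × (0.707 × 8) = 729.6 N/mm.
757.9 > 729.6 → NOT adequate.

f_max ≈ 758 N/mm; NOT adequate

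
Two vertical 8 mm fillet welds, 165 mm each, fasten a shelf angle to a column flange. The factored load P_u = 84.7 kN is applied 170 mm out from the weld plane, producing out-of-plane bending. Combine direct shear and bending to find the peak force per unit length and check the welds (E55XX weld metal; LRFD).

f_max ≈ 1610 N/mm; NOT adequate

E55XX → F_EXX = 550 MPa.
L_w = 2 × 165 = 330 mm; section modulus (unit throat) S = 2 × L²/6 = 9075 mm².
Direct shear f_v = P/L_w = 84.7×10³/330 = 256.7 N/mm.
Moment M = P × e = 84.7×10³ × 170 = 14399000 N·mm; bending f_b = M/S = 1587 N/mm.
f_max = √(f_v² + f_b²) = √(256.7² + 1587²) = 1607 N/mm.
φr_n = 0.75 × 0.6 × 550 × (0.707 × 8) = 1400 N/mm → NOT adequate.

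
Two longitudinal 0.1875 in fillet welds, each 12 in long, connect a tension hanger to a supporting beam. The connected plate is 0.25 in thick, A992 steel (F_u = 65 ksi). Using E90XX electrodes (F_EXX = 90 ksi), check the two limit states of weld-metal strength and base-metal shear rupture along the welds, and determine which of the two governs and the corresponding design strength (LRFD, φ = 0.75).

t_e = 0.707 × 0.1875 = 0.1326 in; L = 24 in.
Weld metal: φR_n = 0.75 × 0.6 × 90 × 0.1326 × 24 = 128.9 kip.
Base metal (shear rupture): φR_n = 0.75 × 0.6 × 65 × 0.25 × 24 = 175.5 kip.
Governing: weld metal.

φR_n ≈ 129 kip (weld metal governs)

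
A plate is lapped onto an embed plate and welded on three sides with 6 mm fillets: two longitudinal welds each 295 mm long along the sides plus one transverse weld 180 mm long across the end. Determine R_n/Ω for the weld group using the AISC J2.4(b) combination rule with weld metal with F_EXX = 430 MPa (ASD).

t_e = 0.707 × 6 = 4.242 mm.
R_nwl = 0.6 × 430 × 4.242 × 590 × 10⁻³ = 645.7 kN (longitudinal, 2 welds).
R_nwt = 0.6 × 430 × 4.242 × 180 × 10⁻³ = 197 kN (transverse, base value).
(i) R_nwl + R_nwt = 842.7 kN; (ii) 0.85 R_nwl + 1.5 R_nwt = 844.4 kN.
R_n = max = 844.4 kN [governs: (ii)]; R_n/Ω = 422.2 kN.

R_n/Ω ≈ 422 kN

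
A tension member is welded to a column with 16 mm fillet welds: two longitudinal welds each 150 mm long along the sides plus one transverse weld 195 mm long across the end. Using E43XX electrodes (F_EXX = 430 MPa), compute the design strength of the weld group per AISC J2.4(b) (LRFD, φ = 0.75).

φR_n ≈ 1200 kN

t_e = 0.707 × 16 = 11.31 mm.
R_nwl = 0.6 × 430 × 11.31 × 300 × 10⁻³ = 875.5 kN (longitudinal, 2 welds).
R_nwt = 0.6 × 430 × 11.31 × 195 × 10⁻³ = 569.1 kN (transverse, base value).
(i) R_nwl + R_nwt = 1445 kN; (ii) 0.85 R_nwl + 1.5 R_nwt = 1598 kN.
R_n = max = 1598 kN [governs: (ii)]; φR_n = 1198 kN.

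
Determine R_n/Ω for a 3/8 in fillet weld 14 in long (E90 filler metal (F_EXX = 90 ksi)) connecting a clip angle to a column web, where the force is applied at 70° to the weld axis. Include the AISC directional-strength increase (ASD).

t_e = 0.707 × 0.375 = 0.2651 in; A_we = 0.2651 × 14 = 3.712 in².
Directional factor: 1.0 + 0.5 sin^1.5(70°) = 1.455.
F_nw = 0.6 × 90 × 1.455 = 78.59 ksi.
R_n/Ω = (78.59 × 3.712) / 2.0 = 145.9 kip.

R_n/Ω ≈ 146 kip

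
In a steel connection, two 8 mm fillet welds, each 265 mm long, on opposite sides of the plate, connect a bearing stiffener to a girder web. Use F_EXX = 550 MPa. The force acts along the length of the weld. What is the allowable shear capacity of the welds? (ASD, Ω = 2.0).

Effective throat t_e = 0.707 × 8 = 5.656 mm.
Total length L = 530 mm; A_we = 5.656 × 530 = 2998 mm².
F_nw = 0.6 F_EXX = 0.6 × 550 = 330 MPa.
R_n = 330 × 2998 × 10⁻³ = 989.2 kN; R_n/Ω = 989.2/2.0 = 494.6 kN.

R_n/Ω ≈ 495 kN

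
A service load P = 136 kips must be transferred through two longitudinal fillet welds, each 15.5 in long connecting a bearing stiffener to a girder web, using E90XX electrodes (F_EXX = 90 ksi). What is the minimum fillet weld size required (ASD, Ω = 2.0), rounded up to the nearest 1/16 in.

w = 1/4 in

Total weld length L = 31 in.
Required throat t_e = P × Ω / (0.6 F_EXX × L) = 136 × 2.0 / (0.6 × 90 × 31) = 0.1625 in.
Required leg w = t_e / 0.707 = 0.2298 in → use 1/4 in.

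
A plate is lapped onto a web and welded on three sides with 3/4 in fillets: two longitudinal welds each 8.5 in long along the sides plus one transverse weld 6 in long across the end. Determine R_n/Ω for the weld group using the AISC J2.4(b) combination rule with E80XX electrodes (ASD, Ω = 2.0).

R_n/Ω ≈ 298 kips

E80XX → F_EXX = 80 ksi.
t_e = 0.707 × 0.75 = 0.5302 in.
R_nwl = 0.6 × 80 × 0.5302 × 17 = 432.7 kips (longitudinal, 2 welds).
R_nwt = 0.6 × 80 × 0.5302 × 6 = 152.7 kips (transverse, base value).
(i) R_nwl + R_nwt = 585.4 kips; (ii) 0.85 R_nwl + 1.5 R_nwt = 596.8 kips.
R_n = max = 596.8 kips [governs: (ii)]; R_n/Ω = 298.4 kips.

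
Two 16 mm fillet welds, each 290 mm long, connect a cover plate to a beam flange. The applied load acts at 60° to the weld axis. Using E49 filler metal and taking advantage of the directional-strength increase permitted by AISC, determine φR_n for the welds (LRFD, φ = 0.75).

φR_n ≈ 2030 kN

E49XX → F_EXX = 490 MPa.
t_e = 0.707 × 16 = 11.31 mm; A_we = 11.31 × 580 = 6561 mm².
Directional factor: 1.0 + 0.5 sin^1.5(60°) = 1.403.
F_nw = 0.6 × 490 × 1.403 = 412.5 MPa.
φR_n = 0.75 × 412.5 × 6561 × 10⁻³ = 2030 kN.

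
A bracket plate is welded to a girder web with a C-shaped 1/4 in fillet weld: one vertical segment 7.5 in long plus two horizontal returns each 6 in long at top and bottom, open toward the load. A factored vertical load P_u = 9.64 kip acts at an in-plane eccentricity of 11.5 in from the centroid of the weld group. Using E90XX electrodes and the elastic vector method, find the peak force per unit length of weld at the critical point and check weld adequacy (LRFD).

E90XX → F_EXX = 90 ksi.
Total weld length L_w = 19.5 in. Treat welds as unit-width lines.
Centroid: x̄ = 2×6×3 / 19.5 = 1.846 in from the vertical weld.
Polar moment about centroid: J = I_x + I_y = [7.5³/12 + 2×6×3.75²] + [7.5×1.846² + 2(6³/12 + 6×1.154²)] = 281.4 in³.
Direct shear f_v = P/L_w = 9.64 / 19.5 = 0.4944 kip/in (vertical).
Torsion M = P·e = 9.64 × 11.5 = 110.86 kip·in.
Critical point at (x, y) = (4.154, 3.75) from centroid. f_tx = M·y/J = 1.477 kip/in; f_ty = M·x/J = 1.636 kip/in.
Resultant f_max = √[f_tx² + (f_v + f_ty)²] = √[1.477² + (0.4944 + 1.636)²] = 2.593 kip/in.
Capacity per unit length: φr_n = 0.75 × 0.6 × 90 × (0.707 × 0.25) = 7.158 kip/in.
2.593 ≤ 7.158 → adequate.

f_max ≈ 2.59 kip/in; adequate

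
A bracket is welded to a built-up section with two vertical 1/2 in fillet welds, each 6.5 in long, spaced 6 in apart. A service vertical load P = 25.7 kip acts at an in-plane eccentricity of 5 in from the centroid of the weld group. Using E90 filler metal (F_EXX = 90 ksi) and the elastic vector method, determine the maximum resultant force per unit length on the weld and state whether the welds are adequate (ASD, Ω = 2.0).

Total weld length L_w = 13 in. Treat welds as unit-width lines.
Polar moment about centroid: J = 2[d³/12 + d(b/2)²] = 2[6.5³/12 + 6.5×3²] = 162.8 in³.
Direct shear f_v = P/L_w = 25.7 / 13 = 1.977 kip/in (vertical).
Torsion M = P·e = 25.7 × 5 = 128.5 kip·in.
Critical point at (x, y) = (3, 3.25) from centroid. f_tx = M·y/J = 2.566 kip/in; f_ty = M·x/J = 2.368 kip/in.
Resultant f_max = √[f_tx² + (f_v + f_ty)²] = √[2.566² + (1.977 + 2.368)²] = 5.046 kip/in.
Capacity per unit length: r_n/Ω = (1/2.0) × 0.6 × 90 × (0.707 × 0.5) = 9.544 kip/in.
5.046 ≤ 9.544 → adequate.

f_max ≈ 5.05 kip/in; adequate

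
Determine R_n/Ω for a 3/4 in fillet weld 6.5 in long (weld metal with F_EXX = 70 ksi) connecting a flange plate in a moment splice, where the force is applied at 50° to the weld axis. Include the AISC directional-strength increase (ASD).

t_e = 0.707 × 0.75 = 0.5302 in; A_we = 0.5302 × 6.5 = 3.447 in².
Directional factor: 1.0 + 0.5 sin^1.5(50°) = 1.335.
F_nw = 0.6 × 70 × 1.335 = 56.08 ksi.
R_n/Ω = (56.08 × 3.447) / 2.0 = 96.64 kips.

R_n/Ω ≈ 96.6 kips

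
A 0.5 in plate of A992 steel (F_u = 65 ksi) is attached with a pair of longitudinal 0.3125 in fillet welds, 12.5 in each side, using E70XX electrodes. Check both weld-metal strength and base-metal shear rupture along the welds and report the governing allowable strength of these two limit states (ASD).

R_n/Ω ≈ 116 kips (weld metal governs)

E70XX → F_EXX = 70 ksi.
t_e = 0.707 × 0.3125 = 0.2209 in; L = 25 in.
Weld metal: R_n/Ω = (1/2.0) × 0.6 × 70 × 0.2209 × 25 = 116 kips.
Base metal (shear rupture): R_n/Ω = (1/2.0) × 0.6 × 65 × 0.5 × 25 = 243.8 kips.
Governing: weld metal.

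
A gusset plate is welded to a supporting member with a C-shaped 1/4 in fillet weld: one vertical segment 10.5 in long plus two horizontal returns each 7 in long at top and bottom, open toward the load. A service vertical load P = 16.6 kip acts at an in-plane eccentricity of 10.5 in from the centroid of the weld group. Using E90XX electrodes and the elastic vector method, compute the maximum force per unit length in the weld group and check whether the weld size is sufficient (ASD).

E90XX → F_EXX = 90 ksi.
Total weld length L_w = 24.5 in. Treat welds as unit-width lines.
Centroid: x̄ = 2×7×3.5 / 24.5 = 2 in from the vertical weld.
Polar moment about centroid: J = I_x + I_y = [10.5³/12 + 2×7×5.25²] + [10.5×2² + 2(7³/12 + 7×1.5²)] = 613 in³.
Direct shear f_v = P/L_w = 16.6 / 24.5 = 0.6776 kip/in (vertical).
Torsion M = P·e = 16.6 × 10.5 = 174.3 kip·in.
Critical point at (x, y) = (5, 5.25) from centroid. f_tx = M·y/J = 1.493 kip/in; f_ty = M·x/J = 1.422 kip/in.
Resultant f_max = √[f_tx² + (f_v + f_ty)²] = √[1.493² + (0.6776 + 1.422)²] = 2.576 kip/in.
Capacity per unit length: r_n/Ω = (1/2.0) × 0.6 × 90 × (0.707 × 0.25) = 4.772 kip/in.
2.576 ≤ 4.772 → adequate.

f_max ≈ 2.58 kip/in; adequate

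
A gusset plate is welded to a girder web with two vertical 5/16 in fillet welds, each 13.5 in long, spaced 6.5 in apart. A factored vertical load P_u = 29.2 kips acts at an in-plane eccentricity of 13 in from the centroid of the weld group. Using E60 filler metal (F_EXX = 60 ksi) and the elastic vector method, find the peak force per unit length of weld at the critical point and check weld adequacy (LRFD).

f_max ≈ 4.66 kip/in; adequate

Total weld length L_w = 27 in. Treat welds as unit-width lines.
Polar moment about centroid: J = 2[d³/12 + d(b/2)²] = 2[13.5³/12 + 13.5×3.25²] = 695.2 in³.
Direct shear f_v = P/L_w = 29.2 / 27 = 1.081 kip/in (vertical).
Torsion M = P·e = 29.2 × 13 = 379.6 kip·in.
Critical point at (x, y) = (3.25, 6.75) from centroid. f_tx = M·y/J = 3.685 kip/in; f_ty = M·x/J = 1.774 kip/in.
Resultant f_max = √[f_tx² + (f_v + f_ty)²] = √[3.685² + (1.081 + 1.774)²] = 4.662 kip/in.
Capacity per unit length: φr_n = 0.75 × 0.6 × 60 × (0.707 × 0.3125) = 5.965 kip/in.
4.662 ≤ 5.965 → adequate.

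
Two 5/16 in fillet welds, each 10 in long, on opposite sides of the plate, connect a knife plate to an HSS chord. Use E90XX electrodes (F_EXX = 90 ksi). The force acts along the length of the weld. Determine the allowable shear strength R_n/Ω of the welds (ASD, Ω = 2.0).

R_n/Ω ≈ 119 kips

Effective throat t_e = 0.707 × 0.3125 = 0.2209 in.
Total length L = 20 in; A_we = 0.2209 × 20 = 4.419 in².
F_nw = 0.6 F_EXX = 0.6 × 90 = 54 ksi.
R_n = 54 × 4.419 = 238.6 kips; R_n/Ω = 238.6/2.0 = 119.3 kips.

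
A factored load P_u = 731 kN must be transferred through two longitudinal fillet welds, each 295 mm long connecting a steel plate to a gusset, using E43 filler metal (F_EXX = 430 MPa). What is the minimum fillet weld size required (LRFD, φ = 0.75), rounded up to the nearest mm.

Total weld length L = 590 mm.
Required throat t_e = P_u / (φ × 0.6 F_EXX × L) = 731 / (0.75 × 0.6 × 430 × 590 × 10⁻³) = 6.403 mm.
Required leg w = t_e / 0.707 = 9.057 mm → use 10 mm.

w = 10 mm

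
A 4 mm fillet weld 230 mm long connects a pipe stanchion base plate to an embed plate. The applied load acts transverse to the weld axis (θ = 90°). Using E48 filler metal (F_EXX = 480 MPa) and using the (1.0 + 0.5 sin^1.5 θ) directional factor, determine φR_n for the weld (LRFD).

φR_n ≈ 211 kN

t_e = 0.707 × 4 = 2.828 mm; A_we = 2.828 × 230 = 650.4 mm².
Directional factor: 1.0 + 0.5 sin^1.5(90°) = 1.5.
F_nw = 0.6 × 480 × 1.5 = 432 MPa.
φR_n = 0.75 × 432 × 650.4 × 10⁻³ = 210.7 kN.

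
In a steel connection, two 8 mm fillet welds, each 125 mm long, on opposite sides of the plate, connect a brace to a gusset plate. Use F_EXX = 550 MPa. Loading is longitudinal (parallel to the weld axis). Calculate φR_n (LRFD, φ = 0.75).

φR_n ≈ 350 kN

Effective throat t_e = 0.707 × 8 = 5.656 mm.
Total length L = 250 mm; A_we = 5.656 × 250 = 1414 mm².
F_nw = 0.6 F_EXX = 0.6 × 550 = 330 MPa.
φR_n = 0.75 × 330 × 1414 × 10⁻³ = 350 kN.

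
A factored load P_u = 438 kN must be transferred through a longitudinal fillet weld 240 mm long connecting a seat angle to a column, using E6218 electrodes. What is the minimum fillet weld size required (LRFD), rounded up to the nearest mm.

E62XX → F_EXX = 620 MPa.
Total weld length L = 240 mm.
Required throat t_e = P_u / (φ × 0.6 F_EXX × L) = 438 / (0.75 × 0.6 × 620 × 240 × 10⁻³) = 6.541 mm.
Required leg w = t_e / 0.707 = 9.252 mm → use 10 mm.

w = 10 mm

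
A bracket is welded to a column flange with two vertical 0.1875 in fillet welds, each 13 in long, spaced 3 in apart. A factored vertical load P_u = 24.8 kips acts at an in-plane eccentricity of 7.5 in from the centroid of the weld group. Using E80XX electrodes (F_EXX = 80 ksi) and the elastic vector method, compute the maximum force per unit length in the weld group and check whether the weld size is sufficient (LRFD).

f_max ≈ 3.27 kip/in; adequate

Total weld length L_w = 26 in. Treat welds as unit-width lines.
Polar moment about centroid: J = 2[d³/12 + d(b/2)²] = 2[13³/12 + 13×1.5²] = 424.7 in³.
Direct shear f_v = P/L_w = 24.8 / 26 = 0.9538 kip/in (vertical).
Torsion M = P·e = 24.8 × 7.5 = 186 kip·in.
Critical point at (x, y) = (1.5, 6.5) from centroid. f_tx = M·y/J = 2.847 kip/in; f_ty = M·x/J = 0.657 kip/in.
Resultant f_max = √[f_tx² + (f_v + f_ty)²] = √[2.847² + (0.9538 + 0.657)²] = 3.271 kip/in.
Capacity per unit length: φr_n = 0.75 × 0.6 × 80 × (0.707 × 0.1875) = 4.772 kip/in.
3.271 ≤ 4.772 → adequate.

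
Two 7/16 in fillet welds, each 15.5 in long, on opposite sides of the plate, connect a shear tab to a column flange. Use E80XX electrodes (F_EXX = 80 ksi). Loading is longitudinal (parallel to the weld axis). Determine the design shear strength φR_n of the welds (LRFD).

φR_n ≈ 345 kips

Effective throat t_e = 0.707 × 0.4375 = 0.3093 in.
Total length L = 31 in; A_we = 0.3093 × 31 = 9.589 in².
F_nw = 0.6 F_EXX = 0.6 × 80 = 48 ksi.
φR_n = 0.75 × 48 × 9.589 = 345.2 kips.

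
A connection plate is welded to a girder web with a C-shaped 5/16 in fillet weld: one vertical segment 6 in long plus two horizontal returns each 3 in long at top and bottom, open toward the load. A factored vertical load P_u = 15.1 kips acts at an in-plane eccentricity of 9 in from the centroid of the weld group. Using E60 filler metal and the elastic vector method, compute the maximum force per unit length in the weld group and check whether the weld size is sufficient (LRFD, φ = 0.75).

f_max ≈ 6.95 kip/in; NOT adequate

E60XX → F_EXX = 60 ksi.
Total weld length L_w = 12 in. Treat welds as unit-width lines.
Centroid: x̄ = 2×3×1.5 / 12 = 0.75 in from the vertical weld.
Polar moment about centroid: J = I_x + I_y = [6³/12 + 2×3×3²] + [6×0.75² + 2(3³/12 + 3×0.75²)] = 83.25 in³.
Direct shear f_v = P/L_w = 15.1 / 12 = 1.258 kip/in (vertical).
Torsion M = P·e = 15.1 × 9 = 135.9 kip·in.
Critical point at (x, y) = (2.25, 3) from centroid. f_tx = M·y/J = 4.897 kip/in; f_ty = M·x/J = 3.673 kip/in.
Resultant f_max = √[f_tx² + (f_v + f_ty)²] = √[4.897² + (1.258 + 3.673)²] = 6.95 kip/in.
Capacity per unit length: φr_n = 0.75 × 0.6 × 60 × (0.707 × 0.3125) = 5.965 kip/in.
6.95 > 5.965 → NOT adequate.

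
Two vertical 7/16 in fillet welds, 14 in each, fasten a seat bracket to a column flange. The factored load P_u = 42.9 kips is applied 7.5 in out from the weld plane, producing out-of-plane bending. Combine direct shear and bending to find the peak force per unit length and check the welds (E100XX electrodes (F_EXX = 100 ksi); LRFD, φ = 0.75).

L_w = 2 × 14 = 28 in; section modulus (unit throat) S = 2 × L²/6 = 65.33 in².
Direct shear f_v = P/L_w = 42.9/28 = 1.532 kip/in.
Moment M = P × e = 42.9 × 7.5 = 321.75 kip·in; bending f_b = M/S = 4.925 kip/in.
f_max = √(f_v² + f_b²) = √(1.532² + 4.925²) = 5.158 kip/in.
φr_n = 0.75 × 0.6 × 100 × (0.707 × 0.4375) = 13.92 kip/in → adequate.

f_max ≈ 5.16 kip/in; adequate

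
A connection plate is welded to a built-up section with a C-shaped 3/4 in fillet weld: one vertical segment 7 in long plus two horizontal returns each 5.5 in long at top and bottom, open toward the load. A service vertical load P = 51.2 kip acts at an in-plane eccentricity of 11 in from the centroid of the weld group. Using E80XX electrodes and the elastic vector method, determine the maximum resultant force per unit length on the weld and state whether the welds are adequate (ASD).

f_max ≈ 15.3 kip/in; NOT adequate

E80XX → F_EXX = 80 ksi.
Total weld length L_w = 18 in. Treat welds as unit-width lines.
Centroid: x̄ = 2×5.5×2.75 / 18 = 1.681 in from the vertical weld.
Polar moment about centroid: J = I_x + I_y = [7³/12 + 2×5.5×3.5²] + [7×1.681² + 2(5.5³/12 + 5.5×1.069²)] = 223.4 in³.
Direct shear f_v = P/L_w = 51.2 / 18 = 2.844 kip/in (vertical).
Torsion M = P·e = 51.2 × 11 = 563.2 kip·in.
Critical point at (x, y) = (3.819, 3.5) from centroid. f_tx = M·y/J = 8.823 kip/in; f_ty = M·x/J = 9.628 kip/in.
Resultant f_max = √[f_tx² + (f_v + f_ty)²] = √[8.823² + (2.844 + 9.628)²] = 15.28 kip/in.
Capacity per unit length: r_n/Ω = (1/2.0) × 0.6 × 80 × (0.707 × 0.75) = 12.73 kip/in.
15.28 > 12.73 → NOT adequate.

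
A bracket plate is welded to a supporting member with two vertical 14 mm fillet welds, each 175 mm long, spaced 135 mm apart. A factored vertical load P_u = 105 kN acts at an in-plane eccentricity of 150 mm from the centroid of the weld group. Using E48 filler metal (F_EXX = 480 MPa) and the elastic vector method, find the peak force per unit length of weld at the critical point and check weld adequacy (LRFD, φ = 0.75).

f_max ≈ 914 N/mm; adequate

Total weld length L_w = 350 mm. Treat welds as unit-width lines.
Polar moment about centroid: J = 2[d³/12 + d(b/2)²] = 2[175³/12 + 175×67.5²] = 2488000 mm³.
Direct shear f_v = P/L_w = 105×10³ / 350 = 300 N/mm (vertical).
Torsion M = P·e = 105×10³ × 150 = 15750000 N·mm.
Critical point at (x, y) = (67.5, 87.5) from centroid. f_tx = M·y/J = 553.9 N/mm; f_ty = M·x/J = 427.3 N/mm.
Resultant f_max = √[f_tx² + (f_v + f_ty)²] = √[553.9² + (300 + 427.3)²] = 914.2 N/mm.
Capacity per unit length: φr_n = 0.75 × 0.6 × 480 × (0.707 × 14) = 2138 N/mm.
914.2 ≤ 2138 → adequate.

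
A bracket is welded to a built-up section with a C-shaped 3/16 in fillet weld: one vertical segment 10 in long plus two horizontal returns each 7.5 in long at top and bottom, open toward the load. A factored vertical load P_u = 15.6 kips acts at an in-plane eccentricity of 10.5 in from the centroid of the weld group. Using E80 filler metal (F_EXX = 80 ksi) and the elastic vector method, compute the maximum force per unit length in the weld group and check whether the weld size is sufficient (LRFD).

Total weld length L_w = 25 in. Treat welds as unit-width lines.
Centroid: x̄ = 2×7.5×3.75 / 25 = 2.25 in from the vertical weld.
Polar moment about centroid: J = I_x + I_y = [10³/12 + 2×7.5×5²] + [10×2.25² + 2(7.5³/12 + 7.5×1.5²)] = 613 in³.
Direct shear f_v = P/L_w = 15.6 / 25 = 0.624 kip/in (vertical).
Torsion M = P·e = 15.6 × 10.5 = 163.8 kip·in.
Critical point at (x, y) = (5.25, 5) from centroid. f_tx = M·y/J = 1.336 kip/in; f_ty = M·x/J = 1.403 kip/in.
Resultant f_max = √[f_tx² + (f_v + f_ty)²] = √[1.336² + (0.624 + 1.403)²] = 2.428 kip/in.
Capacity per unit length: φr_n = 0.75 × 0.6 × 80 × (0.707 × 0.1875) = 4.772 kip/in.
2.428 ≤ 4.772 → adequate.

f_max ≈ 2.43 kip/in; adequate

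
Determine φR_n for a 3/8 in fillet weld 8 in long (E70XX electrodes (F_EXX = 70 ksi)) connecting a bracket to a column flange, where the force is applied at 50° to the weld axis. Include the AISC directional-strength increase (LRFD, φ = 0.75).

t_e = 0.707 × 0.375 = 0.2651 in; A_we = 0.2651 × 8 = 2.121 in².
Directional factor: 1.0 + 0.5 sin^1.5(50°) = 1.335.
F_nw = 0.6 × 70 × 1.335 = 56.08 ksi.
φR_n = 0.75 × 56.08 × 2.121 = 89.21 kip.

φR_n ≈ 89.2 kip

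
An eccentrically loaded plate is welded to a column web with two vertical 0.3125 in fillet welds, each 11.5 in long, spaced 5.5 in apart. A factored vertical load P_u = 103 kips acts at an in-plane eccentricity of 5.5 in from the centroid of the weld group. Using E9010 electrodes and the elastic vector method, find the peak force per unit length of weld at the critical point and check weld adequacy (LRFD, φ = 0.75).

E90XX → F_EXX = 90 ksi.
Total weld length L_w = 23 in. Treat welds as unit-width lines.
Polar moment about centroid: J = 2[d³/12 + d(b/2)²] = 2[11.5³/12 + 11.5×2.75²] = 427.4 in³.
Direct shear f_v = P/L_w = 103 / 23 = 4.478 kip/in (vertical).
Torsion M = P·e = 103 × 5.5 = 566.5 kip·in.
Critical point at (x, y) = (2.75, 5.75) from centroid. f_tx = M·y/J = 7.621 kip/in; f_ty = M·x/J = 3.645 kip/in.
Resultant f_max = √[f_tx² + (f_v + f_ty)²] = √[7.621² + (4.478 + 3.645)²] = 11.14 kip/in.
Capacity per unit length: φr_n = 0.75 × 0.6 × 90 × (0.707 × 0.3125) = 8.948 kip/in.
11.14 > 8.948 → NOT adequate.

f_max ≈ 11.1 kip/in; NOT adequate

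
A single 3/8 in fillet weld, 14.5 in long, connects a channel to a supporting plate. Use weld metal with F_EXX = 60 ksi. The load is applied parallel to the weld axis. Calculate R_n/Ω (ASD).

Effective throat t_e = 0.707 × 0.375 = 0.2651 in.
Total length L = 14.5 in; A_we = 0.2651 × 14.5 = 3.844 in².
F_nw = 0.6 F_EXX = 0.6 × 60 = 36 ksi.
R_n = 36 × 3.844 = 138.4 kip; R_n/Ω = 138.4/2.0 = 69.2 kip.

R_n/Ω ≈ 69.2 kip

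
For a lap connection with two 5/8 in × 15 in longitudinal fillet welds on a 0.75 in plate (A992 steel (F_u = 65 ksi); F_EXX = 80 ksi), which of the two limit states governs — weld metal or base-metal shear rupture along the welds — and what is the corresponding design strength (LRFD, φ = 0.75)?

φR_n ≈ 477 kips (weld metal governs)

t_e = 0.707 × 0.625 = 0.4419 in; L = 30 in.
Weld metal: φR_n = 0.75 × 0.6 × 80 × 0.4419 × 30 = 477.2 kips.
Base metal (shear rupture): φR_n = 0.75 × 0.6 × 65 × 0.75 × 30 = 658.1 kips.
Governing: weld metal.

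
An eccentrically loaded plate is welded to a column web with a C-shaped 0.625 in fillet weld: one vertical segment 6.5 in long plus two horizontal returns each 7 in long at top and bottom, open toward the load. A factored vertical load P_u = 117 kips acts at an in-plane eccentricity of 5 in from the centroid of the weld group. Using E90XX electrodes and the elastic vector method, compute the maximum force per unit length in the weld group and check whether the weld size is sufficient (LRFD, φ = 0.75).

f_max ≈ 16.7 kip/in; adequate

E90XX → F_EXX = 90 ksi.
Total weld length L_w = 20.5 in. Treat welds as unit-width lines.
Centroid: x̄ = 2×7×3.5 / 20.5 = 2.39 in from the vertical weld.
Polar moment about centroid: J = I_x + I_y = [6.5³/12 + 2×7×3.25²] + [6.5×2.39² + 2(7³/12 + 7×1.11²)] = 282.3 in³.
Direct shear f_v = P/L_w = 117 / 20.5 = 5.707 kip/in (vertical).
Torsion M = P·e = 117 × 5 = 585 kip·in.
Critical point at (x, y) = (4.61, 3.25) from centroid. f_tx = M·y/J = 6.735 kip/in; f_ty = M·x/J = 9.552 kip/in.
Resultant f_max = √[f_tx² + (f_v + f_ty)²] = √[6.735² + (5.707 + 9.552)²] = 16.68 kip/in.
Capacity per unit length: φr_n = 0.75 × 0.6 × 90 × (0.707 × 0.625) = 17.9 kip/in.
16.68 ≤ 17.9 → adequate.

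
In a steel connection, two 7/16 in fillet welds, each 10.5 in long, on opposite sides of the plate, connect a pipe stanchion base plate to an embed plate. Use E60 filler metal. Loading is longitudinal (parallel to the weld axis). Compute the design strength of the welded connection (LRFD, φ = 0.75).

φR_n ≈ 175 kips

E60XX → F_EXX = 60 ksi.
Effective throat t_e = 0.707 × 0.4375 = 0.3093 in.
Total length L = 21 in; A_we = 0.3093 × 21 = 6.496 in².
F_nw = 0.6 F_EXX = 0.6 × 60 = 36 ksi.
φR_n = 0.75 × 36 × 6.496 = 175.4 kips.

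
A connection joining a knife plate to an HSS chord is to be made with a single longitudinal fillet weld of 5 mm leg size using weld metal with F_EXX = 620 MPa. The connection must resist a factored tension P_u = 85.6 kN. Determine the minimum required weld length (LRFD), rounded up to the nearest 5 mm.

Throat t_e = 0.707 × 5 = 3.535 mm.
φr_n = 0.75 × 0.6 × 620 × 3.535 × 10⁻³ = 0.9863 kN/mm.
L_req = P_u / φr_n = 85.6 / 0.9863 = 86.79 mm total.
Round up → use L = 90 mm.

L = 90 mm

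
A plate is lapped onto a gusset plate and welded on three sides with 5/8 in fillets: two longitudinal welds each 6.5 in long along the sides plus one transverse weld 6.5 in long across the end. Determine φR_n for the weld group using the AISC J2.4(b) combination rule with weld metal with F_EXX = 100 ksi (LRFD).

φR_n ≈ 414 kip

t_e = 0.707 × 0.625 = 0.4419 in.
R_nwl = 0.6 × 100 × 0.4419 × 13 = 344.7 kip (longitudinal, 2 welds).
R_nwt = 0.6 × 100 × 0.4419 × 6.5 = 172.3 kip (transverse, base value).
(i) R_nwl + R_nwt = 517 kip; (ii) 0.85 R_nwl + 1.5 R_nwt = 551.5 kip.
R_n = max = 551.5 kip [governs: (ii)]; φR_n = 413.6 kip.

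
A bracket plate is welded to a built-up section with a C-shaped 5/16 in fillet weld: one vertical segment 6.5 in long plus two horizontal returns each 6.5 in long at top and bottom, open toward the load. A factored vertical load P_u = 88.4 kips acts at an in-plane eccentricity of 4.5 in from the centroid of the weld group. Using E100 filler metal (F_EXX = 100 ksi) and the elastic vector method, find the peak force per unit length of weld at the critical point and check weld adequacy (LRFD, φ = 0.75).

Total weld length L_w = 19.5 in. Treat welds as unit-width lines.
Centroid: x̄ = 2×6.5×3.25 / 19.5 = 2.167 in from the vertical weld.
Polar moment about centroid: J = I_x + I_y = [6.5³/12 + 2×6.5×3.25²] + [6.5×2.167² + 2(6.5³/12 + 6.5×1.083²)] = 251.7 in³.
Direct shear f_v = P/L_w = 88.4 / 19.5 = 4.533 kip/in (vertical).
Torsion M = P·e = 88.4 × 4.5 = 397.8 kip·in.
Critical point at (x, y) = (4.333, 3.25) from centroid. f_tx = M·y/J = 5.136 kip/in; f_ty = M·x/J = 6.848 kip/in.
Resultant f_max = √[f_tx² + (f_v + f_ty)²] = √[5.136² + (4.533 + 6.848)²] = 12.49 kip/in.
Capacity per unit length: φr_n = 0.75 × 0.6 × 100 × (0.707 × 0.3125) = 9.942 kip/in.
12.49 > 9.942 → NOT adequate.

f_max ≈ 12.5 kip/in; NOT adequate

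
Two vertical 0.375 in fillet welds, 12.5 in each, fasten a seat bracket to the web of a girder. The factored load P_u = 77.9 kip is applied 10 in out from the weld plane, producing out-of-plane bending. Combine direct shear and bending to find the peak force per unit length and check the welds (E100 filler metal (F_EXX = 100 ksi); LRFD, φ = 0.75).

L_w = 2 × 12.5 = 25 in; section modulus (unit throat) S = 2 × L²/6 = 52.08 in².
Direct shear f_v = P/L_w = 77.9/25 = 3.116 kip/in.
Moment M = P × e = 77.9 × 10 = 779 kip·in; bending f_b = M/S = 14.96 kip/in.
f_max = √(f_v² + f_b²) = √(3.116² + 14.96²) = 15.28 kip/in.
φr_n = 0.75 × 0.6 × 100 × (0.707 × 0.375) = 11.93 kip/in → NOT adequate.

f_max ≈ 15.3 kip/in; NOT adequate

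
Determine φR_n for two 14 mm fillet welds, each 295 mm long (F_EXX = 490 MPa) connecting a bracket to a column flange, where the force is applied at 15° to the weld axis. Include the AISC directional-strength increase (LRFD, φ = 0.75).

t_e = 0.707 × 14 = 9.898 mm; A_we = 9.898 × 590 = 5840 mm².
Directional factor: 1.0 + 0.5 sin^1.5(15°) = 1.066.
F_nw = 0.6 × 490 × 1.066 = 313.4 MPa.
φR_n = 0.75 × 313.4 × 5840 × 10⁻³ = 1372 kN.

φR_n ≈ 1370 kN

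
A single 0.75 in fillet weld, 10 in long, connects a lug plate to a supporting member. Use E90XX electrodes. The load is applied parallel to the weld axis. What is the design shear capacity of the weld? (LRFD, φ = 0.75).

φR_n ≈ 215 kip

E90XX → F_EXX = 90 ksi.
Effective throat t_e = 0.707 × 0.75 = 0.5302 in.
Total length L = 10 in; A_we = 0.5302 × 10 = 5.303 in².
F_nw = 0.6 F_EXX = 0.6 × 90 = 54 ksi.
φR_n = 0.75 × 54 × 5.303 = 214.8 kip.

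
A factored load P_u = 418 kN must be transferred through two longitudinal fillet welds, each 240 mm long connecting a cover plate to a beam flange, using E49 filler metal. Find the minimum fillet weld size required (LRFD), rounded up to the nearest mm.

E49XX → F_EXX = 490 MPa.
Total weld length L = 480 mm.
Required throat t_e = P_u / (φ × 0.6 F_EXX × L) = 418 / (0.75 × 0.6 × 490 × 480 × 10⁻³) = 3.949 mm.
Required leg w = t_e / 0.707 = 5.586 mm → use 6 mm.

w = 6 mm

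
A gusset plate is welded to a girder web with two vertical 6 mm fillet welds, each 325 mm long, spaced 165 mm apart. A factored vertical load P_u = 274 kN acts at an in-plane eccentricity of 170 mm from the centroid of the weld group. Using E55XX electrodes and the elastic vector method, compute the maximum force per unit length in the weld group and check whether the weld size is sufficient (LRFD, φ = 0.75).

f_max ≈ 1090 N/mm; NOT adequate

E55XX → F_EXX = 550 MPa.
Total weld length L_w = 650 mm. Treat welds as unit-width lines.
Polar moment about centroid: J = 2[d³/12 + d(b/2)²] = 2[325³/12 + 325×82.5²] = 10150000 mm³.
Direct shear f_v = P/L_w = 274×10³ / 650 = 421.5 N/mm (vertical).
Torsion M = P·e = 274×10³ × 170 = 46580000 N·mm.
Critical point at (x, y) = (82.5, 162.5) from centroid. f_tx = M·y/J = 746.1 N/mm; f_ty = M·x/J = 378.8 N/mm.
Resultant f_max = √[f_tx² + (f_v + f_ty)²] = √[746.1² + (421.5 + 378.8)²] = 1094 N/mm.
Capacity per unit length: φr_n = 0.75 × 0.6 × 550 × (0.707 × 6) = 1050 N/mm.
1094 > 1050 → NOT adequate.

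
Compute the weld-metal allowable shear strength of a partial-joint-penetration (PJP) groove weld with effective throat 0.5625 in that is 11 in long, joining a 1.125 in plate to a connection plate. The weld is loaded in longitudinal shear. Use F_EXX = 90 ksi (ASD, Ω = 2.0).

R_n/Ω ≈ 167 kips

Effective throat (given) t_e = 0.5625 in.
A_we = 0.5625 × 11 = 6.188 in².
F_nw = 0.6 F_EXX = 54 ksi.
R_n/Ω = (54 × 6.188) / 2.0 = 167.1 kips.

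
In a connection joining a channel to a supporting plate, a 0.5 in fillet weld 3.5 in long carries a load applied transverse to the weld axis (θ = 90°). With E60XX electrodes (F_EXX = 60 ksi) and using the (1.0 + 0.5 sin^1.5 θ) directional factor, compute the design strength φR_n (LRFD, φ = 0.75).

φR_n ≈ 50.1 kips

t_e = 0.707 × 0.5 = 0.3535 in; A_we = 0.3535 × 3.5 = 1.237 in².
Directional factor: 1.0 + 0.5 sin^1.5(90°) = 1.5.
F_nw = 0.6 × 60 × 1.5 = 54 ksi.
φR_n = 0.75 × 54 × 1.237 = 50.11 kips.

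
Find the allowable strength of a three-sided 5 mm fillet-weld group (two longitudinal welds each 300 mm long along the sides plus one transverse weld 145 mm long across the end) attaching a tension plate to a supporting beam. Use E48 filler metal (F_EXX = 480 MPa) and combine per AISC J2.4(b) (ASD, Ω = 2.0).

t_e = 0.707 × 5 = 3.535 mm.
R_nwl = 0.6 × 480 × 3.535 × 600 × 10⁻³ = 610.8 kN (longitudinal, 2 welds).
R_nwt = 0.6 × 480 × 3.535 × 145 × 10⁻³ = 147.6 kN (transverse, base value).
(i) R_nwl + R_nwt = 758.5 kN; (ii) 0.85 R_nwl + 1.5 R_nwt = 740.7 kN.
R_n = max = 758.5 kN [governs: (i)]; R_n/Ω = 379.2 kN.

R_n/Ω ≈ 379 kN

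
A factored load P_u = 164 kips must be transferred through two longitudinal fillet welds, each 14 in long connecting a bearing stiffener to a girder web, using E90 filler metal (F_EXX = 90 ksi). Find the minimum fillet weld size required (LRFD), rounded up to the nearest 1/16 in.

w = 1/4 in

Total weld length L = 28 in.
Required throat t_e = P_u / (φ × 0.6 F_EXX × L) = 164 / (0.75 × 0.6 × 90 × 28) = 0.1446 in.
Required leg w = t_e / 0.707 = 0.2046 in → use 1/4 in.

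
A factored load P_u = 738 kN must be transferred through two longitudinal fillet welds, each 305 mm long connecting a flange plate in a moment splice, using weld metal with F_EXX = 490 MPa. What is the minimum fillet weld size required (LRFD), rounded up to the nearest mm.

Total weld length L = 610 mm.
Required throat t_e = P_u / (φ × 0.6 F_EXX × L) = 738 / (0.75 × 0.6 × 490 × 610 × 10⁻³) = 5.487 mm.
Required leg w = t_e / 0.707 = 7.761 mm → use 8 mm.

w = 8 mm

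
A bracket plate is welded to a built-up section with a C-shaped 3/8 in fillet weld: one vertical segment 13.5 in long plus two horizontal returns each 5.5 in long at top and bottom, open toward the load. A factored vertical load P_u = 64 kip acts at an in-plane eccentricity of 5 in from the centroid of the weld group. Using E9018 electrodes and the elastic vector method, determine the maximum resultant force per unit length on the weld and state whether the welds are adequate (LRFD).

E90XX → F_EXX = 90 ksi.
Total weld length L_w = 24.5 in. Treat welds as unit-width lines.
Centroid: x̄ = 2×5.5×2.75 / 24.5 = 1.235 in from the vertical weld.
Polar moment about centroid: J = I_x + I_y = [13.5³/12 + 2×5.5×6.75²] + [13.5×1.235² + 2(5.5³/12 + 5.5×1.515²)] = 779.8 in³.
Direct shear f_v = P/L_w = 64 / 24.5 = 2.612 kip/in (vertical).
Torsion M = P·e = 64 × 5 = 320 kip·in.
Critical point at (x, y) = (4.265, 6.75) from centroid. f_tx = M·y/J = 2.77 kip/in; f_ty = M·x/J = 1.75 kip/in.
Resultant f_max = √[f_tx² + (f_v + f_ty)²] = √[2.77² + (2.612 + 1.75)²] = 5.168 kip/in.
Capacity per unit length: φr_n = 0.75 × 0.6 × 90 × (0.707 × 0.375) = 10.74 kip/in.
5.168 ≤ 10.74 → adequate.

f_max ≈ 5.17 kip/in; adequate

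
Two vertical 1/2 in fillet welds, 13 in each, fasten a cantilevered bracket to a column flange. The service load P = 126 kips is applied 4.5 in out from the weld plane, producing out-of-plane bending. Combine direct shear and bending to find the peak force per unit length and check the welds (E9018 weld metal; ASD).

f_max ≈ 11.2 kip/in; NOT adequate

E90XX → F_EXX = 90 ksi.
L_w = 2 × 13 = 26 in; section modulus (unit throat) S = 2 × L²/6 = 56.33 in².
Direct shear f_v = P/L_w = 126/26 = 4.846 kip/in.
Moment M = P × e = 126 × 4.5 = 567 kip·in; bending f_b = M/S = 10.07 kip/in.
f_max = √(f_v² + f_b²) = √(4.846² + 10.07²) = 11.17 kip/in.
r_n/Ω = (1/2.0) × 0.6 × 90 × (0.707 × 0.5) = 9.544 kip/in → NOT adequate.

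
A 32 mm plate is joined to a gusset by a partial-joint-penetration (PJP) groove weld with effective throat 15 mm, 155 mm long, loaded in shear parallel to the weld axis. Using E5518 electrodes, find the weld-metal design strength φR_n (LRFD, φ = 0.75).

E55XX → F_EXX = 550 MPa.
Effective throat (given) t_e = 15 mm.
A_we = 15 × 155 = 2325 mm².
F_nw = 0.6 F_EXX = 330 MPa.
φR_n = 0.75 × 330 × 2325 × 10⁻³ = 575.4 kN.

φR_n ≈ 575 kN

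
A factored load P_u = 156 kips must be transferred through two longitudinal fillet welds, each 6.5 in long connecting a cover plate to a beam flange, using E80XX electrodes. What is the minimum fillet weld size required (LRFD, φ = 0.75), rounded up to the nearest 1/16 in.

w = 1/2 in

E80XX → F_EXX = 80 ksi.
Total weld length L = 13 in.
Required throat t_e = P_u / (φ × 0.6 F_EXX × L) = 156 / (0.75 × 0.6 × 80 × 13) = 0.3333 in.
Required leg w = t_e / 0.707 = 0.4715 in → use 1/2 in.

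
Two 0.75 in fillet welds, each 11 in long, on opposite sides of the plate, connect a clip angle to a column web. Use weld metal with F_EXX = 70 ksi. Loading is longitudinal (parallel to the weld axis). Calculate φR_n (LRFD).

Effective throat t_e = 0.707 × 0.75 = 0.5302 in.
Total length L = 22 in; A_we = 0.5302 × 22 = 11.67 in².
F_nw = 0.6 F_EXX = 0.6 × 70 = 42 ksi.
φR_n = 0.75 × 42 × 11.67 = 367.5 kip.

φR_n ≈ 367 kip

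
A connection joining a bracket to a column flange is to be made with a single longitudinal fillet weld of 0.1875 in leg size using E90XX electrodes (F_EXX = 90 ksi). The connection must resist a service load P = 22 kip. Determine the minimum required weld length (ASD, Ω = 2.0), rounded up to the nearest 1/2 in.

Throat t_e = 0.707 × 0.1875 = 0.1326 in.
r_n/Ω = (0.6 × 90 × 0.1326) / 2.0 = 3.579 kip/in.
L_req = P / (r_n/Ω) = 22 / 3.579 = 6.147 in total.
Round up → use L = 6.5 in.

L = 6.5 in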